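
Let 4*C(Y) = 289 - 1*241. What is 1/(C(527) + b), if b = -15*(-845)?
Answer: 1/12687 ≈ 7.8821e-5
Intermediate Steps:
b = 12675
C(Y) = 12 (C(Y) = (289 - 1*241)/4 = (289 - 241)/4 = (¼)*48 = 12)
1/(C(527) + b) = 1/(12 + 12675) = 1/12687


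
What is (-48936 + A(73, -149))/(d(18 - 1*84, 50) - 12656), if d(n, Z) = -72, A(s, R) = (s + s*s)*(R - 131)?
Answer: 195187/1591 ≈ 122.68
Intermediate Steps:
A(s, R) = (-131 + R)*(s + s²) (A(s, R) = (s + s²)*(-131 + R) = (-131 + R)*(s + s²))
(-48936 + A(73, -149))/(d(18 - 1*84, 50) - 12656) = (-48936 + 73*(-131 - 149 - 131*73 - 149*73))/(-72 - 12656) = (-48936 + 73*(-131 - 149 - 9563 - 10877))/(-12728) = (-48936 + 73*(-20720))*(-1/12728) = (-48936 - 1512560)*(-1/12728) = -1561496*(-1/12728) = 195187/1591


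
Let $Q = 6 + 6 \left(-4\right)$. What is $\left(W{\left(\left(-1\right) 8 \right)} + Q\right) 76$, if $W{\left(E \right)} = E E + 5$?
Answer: $3876$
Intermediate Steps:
$Q = -18$ ($Q = 6 - 24 = -18$)
$W{\left(E \right)} = 5 + E^{2}$ ($W{\left(E \right)} = E^{2} + 5 = 5 + E^{2}$)
$\left(W{\left(\left(-1\right) 8 \right)} + Q\right) 76 = \left(\left(5 + \left(\left(-1\right) 8\right)^{2}\right) - 18\right) 76 = \left(\left(5 + \left(-8\right)^{2}\right) - 18\right) 76 = \left(\left(5 + 64\right) - 18\right) 76 = \left(69 - 18\right) 76 = 51 \cdot 76 = 3876$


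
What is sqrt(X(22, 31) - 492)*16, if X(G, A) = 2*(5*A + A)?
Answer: 32*I*sqrt(30) ≈ 175.27*I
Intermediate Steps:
X(G, A) = 12*A (X(G, A) = 2*(6*A) = 12*A)
sqrt(X(22, 31) - 492)*16 = sqrt(12*31 - 492)*16 = sqrt(372 - 492)*16 = sqrt(-120)*16 = (2*I*sqrt(30))*16 = 32*I*sqrt(30)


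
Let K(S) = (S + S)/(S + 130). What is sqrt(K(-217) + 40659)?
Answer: sqrt(307785729)/87 ≈ 201.65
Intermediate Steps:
K(S) = 2*S/(130 + S) (K(S) = (2*S)/(130 + S) = 2*S/(130 + S))
sqrt(K(-217) + 40659) = sqrt(2*(-217)/(130 - 217) + 40659) = sqrt(2*(-217)/(-87) + 40659) = sqrt(2*(-217)*(-1/87) + 40659) = sqrt(434/87 + 40659) = sqrt(3537767/87) = sqrt(307785729)/87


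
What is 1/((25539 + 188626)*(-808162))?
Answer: -1/173080014730 ≈ -5.7777e-12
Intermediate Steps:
1/((25539 + 188626)*(-808162)) = -1/808162/214165 = (1/214165)*(-1/808162) = -1/173080014730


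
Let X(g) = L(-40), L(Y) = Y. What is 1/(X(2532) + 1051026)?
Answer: 1/1050986 ≈ 9.5149e-7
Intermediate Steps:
X(g) = -40
1/(X(2532) + 1051026) = 1/(-40 + 1051026) = 1/1050986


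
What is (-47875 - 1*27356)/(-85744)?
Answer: 75231/85744 ≈ 0.87739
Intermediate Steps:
(-47875 - 1*27356)/(-85744) = (-47875 - 27356)*(-1/85744) = -75231*(-1/85744) = 75231/85744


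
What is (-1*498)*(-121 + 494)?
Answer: -185754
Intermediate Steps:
(-1*498)*(-121 + 494) = -498*373 = -185754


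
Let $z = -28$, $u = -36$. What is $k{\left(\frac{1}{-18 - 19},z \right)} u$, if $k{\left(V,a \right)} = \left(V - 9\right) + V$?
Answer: $\frac{12060}{37} \approx 325.95$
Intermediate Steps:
$k{\left(V,a \right)} = -9 + 2 V$ ($k{\left(V,a \right)} = \left(-9 + V\right) + V = -9 + 2 V$)
$k{\left(\frac{1}{-18 - 19},z \right)} u = \left(-9 + \frac{2}{-18 - 19}\right) \left(-36\right) = \left(-9 + \frac{2}{-37}\right) \left(-36\right) = \left(-9 + 2 \left(- \frac{1}{37}\right)\right) \left(-36\right) = \left(-9 - \frac{2}{37}\right) \left(-36\right) = \left(- \frac{335}{37}\right) \left(-36\right) = \frac{12060}{37}$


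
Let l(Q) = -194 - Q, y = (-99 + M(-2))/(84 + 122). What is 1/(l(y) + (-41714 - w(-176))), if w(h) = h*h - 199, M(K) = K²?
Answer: -206/14973015 ≈ -1.3758e-5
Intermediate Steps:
y = -95/206 (y = (-99 + (-2)²)/(84 + 122) = (-99 + 4)/206 = -95*1/206 = -95/206 ≈ -0.46116)
w(h) = -199 + h² (w(h) = h² - 199 = -199 + h²)
1/(l(y) + (-41714 - w(-176))) = 1/((-194 - 1*(-95/206)) + (-41714 - (-199 + (-176)²))) = 1/((-194 + 95/206) + (-41714 - (-199 + 30976))) = 1/(-39869/206 + (-41714 - 1*30777)) = 1/(-39869/206 + (-41714 - 30777)) = 1/(-39869/206 - 72491) = 1/(-14973015/206) = -206/14973015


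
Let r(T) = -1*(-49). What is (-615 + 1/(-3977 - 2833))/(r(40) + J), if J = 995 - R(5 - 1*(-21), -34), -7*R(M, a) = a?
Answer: -29317057/49535940 ≈ -0.59183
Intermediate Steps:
R(M, a) = -a/7
J = 6931/7 (J = 995 - (-1)*(-34)/7 = 995 - 1*34/7 = 995 - 34/7 = 6931/7 ≈ 990.14)
r(T) = 49
(-615 + 1/(-3977 - 2833))/(r(40) + J) = (-615 + 1/(-3977 - 2833))/(49 + 6931/7) = (-615 + 1/(-6810))/(7274/7) = (-615 - 1/6810)*(7/7274) = -4188151/6810*7/7274 = -29317057/49535940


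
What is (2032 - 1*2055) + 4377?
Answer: 4354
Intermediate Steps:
(2032 - 1*2055) + 4377 = (2032 - 2055) + 4377 = -23 + 4377 = 4354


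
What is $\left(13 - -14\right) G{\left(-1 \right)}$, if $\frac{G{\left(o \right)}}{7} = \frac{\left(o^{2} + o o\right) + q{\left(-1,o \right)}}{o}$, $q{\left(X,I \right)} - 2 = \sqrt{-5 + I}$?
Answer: $-756 - 189 i \sqrt{6} \approx -756.0 - 462.95 i$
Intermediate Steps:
$q{\left(X,I \right)} = 2 + \sqrt{-5 + I}$
$G{\left(o \right)} = \frac{7 \left(2 + \sqrt{-5 + o} + 2 o^{2}\right)}{o}$ ($G{\left(o \right)} = 7 \frac{\left(o^{2} + o o\right) + \left(2 + \sqrt{-5 + o}\right)}{o} = 7 \frac{\left(o^{2} + o^{2}\right) + \left(2 + \sqrt{-5 + o}\right)}{o} = 7 \frac{2 o^{2} + \left(2 + \sqrt{-5 + o}\right)}{o} = 7 \frac{2 + \sqrt{-5 + o} + 2 o^{2}}{o} = \frac{7 \left(2 + \sqrt{-5 + o} + 2 o^{2}\right)}{o}$)
$\left(13 - -14\right) G{\left(-1 \right)} = \left(13 - -14\right) \frac{7 \left(2 + \sqrt{-5 - 1} + 2 \left(-1\right)^{2}\right)}{-1} = \left(13 + 14\right) 7 \left(-1\right) \left(2 + \sqrt{-6} + 2 \cdot 1\right) = 27 \cdot 7 \left(-1\right) \left(2 + i \sqrt{6} + 2\right) = 27 \cdot 7 \left(-1\right) \left(4 + i \sqrt{6}\right) = 27 \left(-28 - 7 i \sqrt{6}\right) = -756 - 189 i \sqrt{6}$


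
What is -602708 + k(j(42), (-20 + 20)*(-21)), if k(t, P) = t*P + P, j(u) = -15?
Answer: -602708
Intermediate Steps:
k(t, P) = P + P*t (k(t, P) = P*t + P = P + P*t)
-602708 + k(j(42), (-20 + 20)*(-21)) = -602708 + ((-20 + 20)*(-21))*(1 - 15) = -602708 + (0*(-21))*(-14) = -602708 + 0*(-14) = -602708 + 0 = -602708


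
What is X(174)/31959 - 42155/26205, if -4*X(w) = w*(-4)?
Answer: -29837155/18610791 ≈ -1.6032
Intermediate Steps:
X(w) = w (X(w) = -w*(-4)/4 = -(-1)*w = w)
X(174)/31959 - 42155/26205 = 174/31959 - 42155/26205 = 174*(1/31959) - 42155*1/26205 = 58/10653 - 8431/5241 = -29837155/18610791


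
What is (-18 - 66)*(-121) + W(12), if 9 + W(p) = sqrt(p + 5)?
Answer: 10155 + sqrt(17) ≈ 10159.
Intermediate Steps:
W(p) = -9 + sqrt(5 + p) (W(p) = -9 + sqrt(p + 5) = -9 + sqrt(5 + p))
(-18 - 66)*(-121) + W(12) = (-18 - 66)*(-121) + (-9 + sqrt(5 + 12)) = -84*(-121) + (-9 + sqrt(17)) = 10164 + (-9 + sqrt(17)) = 10155 + sqrt(17)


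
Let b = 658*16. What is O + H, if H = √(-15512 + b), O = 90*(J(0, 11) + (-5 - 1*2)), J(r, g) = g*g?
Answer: 10260 + 2*I*√1246 ≈ 10260.0 + 70.597*I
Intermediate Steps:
J(r, g) = g²
b = 10528
O = 10260 (O = 90*(11² + (-5 - 1*2)) = 90*(121 + (-5 - 2)) = 90*(121 - 7) = 90*114 = 10260)
H = 2*I*√1246 (H = √(-15512 + 10528) = √(-4984) = 2*I*√1246 ≈ 70.597*I)
O + H = 10260 + 2*I*√1246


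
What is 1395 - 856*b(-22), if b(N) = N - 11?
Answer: 29643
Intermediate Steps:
b(N) = -11 + N
1395 - 856*b(-22) = 1395 - 856*(-11 - 22) = 1395 - 856*(-33) = 1395 + 28248 = 29643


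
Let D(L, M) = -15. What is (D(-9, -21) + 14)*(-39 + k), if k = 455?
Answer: -416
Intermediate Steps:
(D(-9, -21) + 14)*(-39 + k) = (-15 + 14)*(-39 + 455) = -1*416 = -416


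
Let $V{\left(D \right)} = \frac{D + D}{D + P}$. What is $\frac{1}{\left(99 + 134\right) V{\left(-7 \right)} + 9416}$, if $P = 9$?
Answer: $\frac{1}{7785} \approx 0.00012845$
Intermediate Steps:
$V{\left(D \right)} = \frac{2 D}{9 + D}$ ($V{\left(D \right)} = \frac{D + D}{D + 9} = \frac{2 D}{9 + D}$)
$\frac{1}{\left(99 + 134\right) V{\left(-7 \right)} + 9416} = \frac{1}{\left(99 + 134\right) 2 \left(-7\right) \frac{1}{9 - 7} + 9416} = \frac{1}{233 \cdot 2 \left(-7\right) \frac{1}{2} + 9416} = \frac{1}{233 \left(-7\right) + 9416} = \frac{1}{-1631 + 9416} = \frac{1}{7785}$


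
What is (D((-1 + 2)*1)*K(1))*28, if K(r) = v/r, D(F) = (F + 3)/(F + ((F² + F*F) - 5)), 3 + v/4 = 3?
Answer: 0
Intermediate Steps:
v = 0 (v = -12 + 4*3 = -12 + 12 = 0)
D(F) = (3 + F)/(-5 + F + 2*F²) (D(F) = (3 + F)/(F + ((F² + F²) - 5)) = (3 + F)/(F + (2*F² - 5)) = (3 + F)/(F + (-5 + 2*F²)) = (3 + F)/(-5 + F + 2*F²))
K(r) = 0 (K(r) = 0/r = 0)
(D((-1 + 2)*1)*K(1))*28 = (((3 + (-1 + 2)*1)/(-5 + (-1 + 2)*1 + 2*((-1 + 2)*1)²))*0)*28 = (((3 + 1*1)/(-5 + 1*1 + 2*(1*1)²))*0)*28 = (((3 + 1)/(-5 + 1 + 2*1²))*0)*28 = ((4/(-5 + 1 + 2*1))*0)*28 = ((4/(-5 + 1 + 2))*0)*28 = ((4/(-2))*0)*28 = (-½*4*0)*28 = -2*0*28 = 0*28 = 0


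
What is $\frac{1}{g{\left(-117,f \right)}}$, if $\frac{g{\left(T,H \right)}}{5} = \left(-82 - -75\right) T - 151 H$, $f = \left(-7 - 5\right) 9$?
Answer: $\frac{1}{85635} \approx 1.1677 \cdot 10^{-5}$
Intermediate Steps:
$f = -108$ ($f = \left(-12\right) 9 = -108$)
$g{\left(T,H \right)} = - 755 H - 35 T$ ($g{\left(T,H \right)} = 5 \left(\left(-82 - -75\right) T - 151 H\right) = 5 \left(\left(-82 + 75\right) T - 151 H\right) = 5 \left(- 7 T - 151 H\right) = 5 \left(- 151 H - 7 T\right) = - 755 H - 35 T$)
$\frac{1}{g{\left(-117,f \right)}} = \frac{1}{\left(-755\right) \left(-108\right) - -4095} = \frac{1}{81540 + 4095} = \frac{1}{85635}$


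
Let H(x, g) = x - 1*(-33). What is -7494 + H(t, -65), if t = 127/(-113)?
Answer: -843220/113 ≈ -7462.1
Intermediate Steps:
t = -127/113 (t = 127*(-1/113) = -127/113 ≈ -1.1239)
H(x, g) = 33 + x (H(x, g) = x + 33 = 33 + x)
-7494 + H(t, -65) = -7494 + (33 - 127/113) = -7494 + 3602/113 = -843220/113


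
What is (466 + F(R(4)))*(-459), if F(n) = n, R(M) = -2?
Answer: -212976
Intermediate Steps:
(466 + F(R(4)))*(-459) = (466 - 2)*(-459) = 464*(-459) = -212976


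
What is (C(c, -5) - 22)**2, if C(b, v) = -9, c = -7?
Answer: 961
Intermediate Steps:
(C(c, -5) - 22)**2 = (-9 - 22)**2 = (-31)**2 = 961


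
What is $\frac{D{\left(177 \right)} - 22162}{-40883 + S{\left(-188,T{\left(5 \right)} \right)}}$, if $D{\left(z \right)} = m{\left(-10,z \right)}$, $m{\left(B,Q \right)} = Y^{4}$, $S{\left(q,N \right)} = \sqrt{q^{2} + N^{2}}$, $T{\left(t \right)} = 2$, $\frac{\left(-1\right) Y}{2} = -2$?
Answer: $\frac{895582998}{1671384341} + \frac{43812 \sqrt{8837}}{1671384341} \approx 0.5383$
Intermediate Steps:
$Y = 4$ ($Y = \left(-2\right) \left(-2\right) = 4$)
$S{\left(q,N \right)} = \sqrt{N^{2} + q^{2}}$
$m{\left(B,Q \right)} = 256$ ($m{\left(B,Q \right)} = 4^{4} = 256$)
$D{\left(z \right)} = 256$
$\frac{D{\left(177 \right)} - 22162}{-40883 + S{\left(-188,T{\left(5 \right)} \right)}} = \frac{256 - 22162}{-40883 + \sqrt{2^{2} + \left(-188\right)^{2}}} = - \frac{21906}{-40883 + \sqrt{4 + 35344}} = - \frac{21906}{-40883 + \sqrt{35348}} = - \frac{21906}{-40883 + 2 \sqrt{8837}}$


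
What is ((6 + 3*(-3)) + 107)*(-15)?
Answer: -1560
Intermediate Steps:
((6 + 3*(-3)) + 107)*(-15) = ((6 - 9) + 107)*(-15) = (-3 + 107)*(-15) = 104*(-15) = -1560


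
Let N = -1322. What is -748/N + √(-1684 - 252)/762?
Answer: 374/661 + 22*I/381 ≈ 0.56581 + 0.057743*I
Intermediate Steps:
-748/N + √(-1684 - 252)/762 = -748/(-1322) + √(-1684 - 252)/762 = -748*(-1/1322) + √(-1936)*(1/762) = 374/661 + (44*I)*(1/762) = 374/661 + 22*I/381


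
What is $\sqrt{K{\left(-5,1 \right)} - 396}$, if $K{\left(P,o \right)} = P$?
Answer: $i \sqrt{401} \approx 20.025 i$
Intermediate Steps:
$\sqrt{K{\left(-5,1 \right)} - 396} = \sqrt{-5 - 396} = \sqrt{-401} = i \sqrt{401}$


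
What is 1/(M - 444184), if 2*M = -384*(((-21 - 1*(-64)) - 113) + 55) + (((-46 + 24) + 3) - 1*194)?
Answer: -2/882821 ≈ -2.2655e-6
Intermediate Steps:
M = 5547/2 (M = (-384*(((-21 - 1*(-64)) - 113) + 55) + (((-46 + 24) + 3) - 1*194))/2 = (-384*(((-21 + 64) - 113) + 55) + ((-22 + 3) - 194))/2 = (-384*((43 - 113) + 55) + (-19 - 194))/2 = (-384*(-70 + 55) - 213)/2 = (-384*(-15) - 213)/2 = (5760 - 213)/2 = (½)*5547 = 5547/2 ≈ 2773.5)
1/(M - 444184) = 1/(5547/2 - 444184) = 1/(-882821/2) = -2/882821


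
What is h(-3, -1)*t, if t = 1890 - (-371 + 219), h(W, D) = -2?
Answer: -4084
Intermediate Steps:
t = 2042 (t = 1890 - 1*(-152) = 1890 + 152 = 2042)
h(-3, -1)*t = -2*2042 = -4084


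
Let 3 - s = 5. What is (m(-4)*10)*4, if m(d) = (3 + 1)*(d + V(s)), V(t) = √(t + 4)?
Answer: -640 + 160*√2 ≈ -413.73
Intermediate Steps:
s = -2 (s = 3 - 1*5 = 3 - 5 = -2)
V(t) = √(4 + t)
m(d) = 4*d + 4*√2 (m(d) = (3 + 1)*(d + √(4 - 2)) = 4*(d + √2) = 4*d + 4*√2)
(m(-4)*10)*4 = ((4*(-4) + 4*√2)*10)*4 = ((-16 + 4*√2)*10)*4 = (-160 + 40*√2)*4 = -640 + 160*√2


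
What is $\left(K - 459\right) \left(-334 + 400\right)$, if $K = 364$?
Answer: $-6270$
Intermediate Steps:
$\left(K - 459\right) \left(-334 + 400\right) = \left(364 - 459\right) \left(-334 + 400\right) = \left(364 - 459\right) 66 = \left(-95\right) 66 = -6270$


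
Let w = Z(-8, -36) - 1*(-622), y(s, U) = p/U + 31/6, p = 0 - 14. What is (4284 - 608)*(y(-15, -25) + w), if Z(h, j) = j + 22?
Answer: 169204442/75 ≈ 2.2561e+6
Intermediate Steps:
p = -14
Z(h, j) = 22 + j
y(s, U) = 31/6 - 14/U (y(s, U) = -14/U + 31/6 = 31/6 - 14/U)
w = 608 (w = (22 - 36) - 1*(-622) = -14 + 622 = 608)
(4284 - 608)*(y(-15, -25) + w) = (4284 - 608)*((31/6 - 14/(-25)) + 608) = 3676*((31/6 - 14*(-1/25)) + 608) = 3676*((31/6 + 14/25) + 608) = 3676*(859/150 + 608) = 3676*(92059/150) = 169204442/75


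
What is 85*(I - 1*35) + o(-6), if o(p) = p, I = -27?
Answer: -5276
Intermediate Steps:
85*(I - 1*35) + o(-6) = 85*(-27 - 1*35) - 6 = 85*(-27 - 35) - 6 = 85*(-62) - 6 = -5270 - 6 = -5276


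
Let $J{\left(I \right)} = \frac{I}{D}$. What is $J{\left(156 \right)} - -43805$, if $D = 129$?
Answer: $\frac{1883667}{43} \approx 43806.0$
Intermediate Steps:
$J{\left(I \right)} = \frac{I}{129}$
$J{\left(156 \right)} - -43805 = \frac{1}{129} \cdot 156 - -43805 = \frac{52}{43} + 43805 = \frac{1883667}{43}$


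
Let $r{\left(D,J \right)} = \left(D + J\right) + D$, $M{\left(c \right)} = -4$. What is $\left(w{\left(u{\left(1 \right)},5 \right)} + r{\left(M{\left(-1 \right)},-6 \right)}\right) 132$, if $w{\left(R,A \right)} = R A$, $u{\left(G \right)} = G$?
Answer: $-1188$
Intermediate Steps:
$w{\left(R,A \right)} = A R$
$r{\left(D,J \right)} = J + 2 D$
$\left(w{\left(u{\left(1 \right)},5 \right)} + r{\left(M{\left(-1 \right)},-6 \right)}\right) 132 = \left(5 \cdot 1 + \left(-6 + 2 \left(-4\right)\right)\right) 132 = \left(5 - 14\right) 132 = \left(-9\right) 132 = -1188$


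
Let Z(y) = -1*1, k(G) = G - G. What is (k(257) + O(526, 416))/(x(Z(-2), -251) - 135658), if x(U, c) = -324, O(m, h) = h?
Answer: -208/67991 ≈ -0.0030592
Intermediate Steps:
k(G) = 0
Z(y) = -1
(k(257) + O(526, 416))/(x(Z(-2), -251) - 135658) = (0 + 416)/(-324 - 135658) = 416/(-135982) = 416*(-1/135982) = -208/67991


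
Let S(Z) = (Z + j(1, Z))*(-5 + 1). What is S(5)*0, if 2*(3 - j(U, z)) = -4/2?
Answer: 0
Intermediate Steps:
j(U, z) = 4 (j(U, z) = 3 - (-2)/2 = 3 - 1/2*(-2) = 3 + 1 = 4)
S(Z) = -16 - 4*Z (S(Z) = (Z + 4)*(-5 + 1) = (4 + Z)*(-4) = -16 - 4*Z)
S(5)*0 = (-16 - 4*5)*0 = (-16 - 20)*0 = -36*0 = 0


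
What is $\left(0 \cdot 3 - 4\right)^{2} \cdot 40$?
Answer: $640$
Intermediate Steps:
$\left(0 \cdot 3 - 4\right)^{2} \cdot 40 = \left(0 - 4\right)^{2} \cdot 40 = \left(-4\right)^{2} \cdot 40 = 16 \cdot 40 = 640$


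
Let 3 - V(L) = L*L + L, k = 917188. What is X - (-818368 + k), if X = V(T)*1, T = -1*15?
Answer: -99027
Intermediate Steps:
T = -15
V(L) = 3 - L - L**2 (V(L) = 3 - (L*L + L) = 3 - (L**2 + L) = 3 - (L + L**2) = 3 + (-L - L**2) = 3 - L - L**2)
X = -207 (X = (3 - 1*(-15) - 1*(-15)**2)*1 = (3 + 15 - 1*225)*1 = (3 + 15 - 225)*1 = -207*1 = -207)
X - (-818368 + k) = -207 - (-818368 + 917188) = -207 - 1*98820 = -207 - 98820 = -99027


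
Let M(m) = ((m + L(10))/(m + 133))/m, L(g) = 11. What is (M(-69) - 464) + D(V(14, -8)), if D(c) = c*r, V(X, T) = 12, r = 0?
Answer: -1024483/2208 ≈ -463.99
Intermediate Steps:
D(c) = 0 (D(c) = c*0 = 0)
M(m) = (11 + m)/(m*(133 + m)) (M(m) = ((m + 11)/(m + 133))/m = ((11 + m)/(133 + m))/m = (11 + m)/(m*(133 + m)))
(M(-69) - 464) + D(V(14, -8)) = ((11 - 69)/((-69)*(133 - 69)) - 464) + 0 = (-1/69*(-58)/64 - 464) + 0 = (-1/69*1/64*(-58) - 464) + 0 = (29/2208 - 464) + 0 = -1024483/2208 + 0 = -1024483/2208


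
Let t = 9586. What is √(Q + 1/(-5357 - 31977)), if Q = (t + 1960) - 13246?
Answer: I*√2369506882534/37334 ≈ 41.231*I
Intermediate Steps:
Q = -1700 (Q = (9586 + 1960) - 13246 = 11546 - 13246 = -1700)
√(Q + 1/(-5357 - 31977)) = √(-1700 + 1/(-5357 - 31977)) = √(-1700 + 1/(-37334)) = √(-1700 - 1/37334) = √(-63467801/37334) = I*√2369506882534/37334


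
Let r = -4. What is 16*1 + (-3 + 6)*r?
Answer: 4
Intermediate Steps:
16*1 + (-3 + 6)*r = 16*1 + (-3 + 6)*(-4) = 16 + 3*(-4) = 16 - 12 = 4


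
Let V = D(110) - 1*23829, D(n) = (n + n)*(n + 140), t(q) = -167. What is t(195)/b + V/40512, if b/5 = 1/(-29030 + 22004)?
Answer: 47534586959/202560 ≈ 2.3467e+5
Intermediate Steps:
b = -5/7026 (b = 5/(-29030 + 22004) = 5/(-7026) = 5*(-1/7026) = -5/7026 ≈ -0.00071164)
D(n) = 2*n*(140 + n) (D(n) = (2*n)*(140 + n) = 2*n*(140 + n))
V = 31171 (V = 2*110*(140 + 110) - 1*23829 = 2*110*250 - 23829 = 55000 - 23829 = 31171)
t(195)/b + V/40512 = -167/(-5/7026) + 31171/40512 = -167*(-7026/5) + 31171*(1/40512) = 1173342/5 + 31171/40512 = 47534586959/202560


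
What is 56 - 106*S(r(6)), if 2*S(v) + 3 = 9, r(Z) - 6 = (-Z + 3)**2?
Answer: -262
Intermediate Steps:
r(Z) = 6 + (3 - Z)**2 (r(Z) = 6 + (-Z + 3)**2 = 6 + (3 - Z)**2)
S(v) = 3 (S(v) = -3/2 + (1/2)*9 = -3/2 + 9/2 = 3)
56 - 106*S(r(6)) = 56 - 106*3 = 56 - 318 = -262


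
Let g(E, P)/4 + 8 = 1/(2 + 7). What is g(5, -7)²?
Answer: 80656/81 ≈ 995.75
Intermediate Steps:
g(E, P) = -284/9 (g(E, P) = -32 + 4/(2 + 7) = -32 + 4/9 = -284/9)
g(5, -7)² = (-284/9)² = 80656/81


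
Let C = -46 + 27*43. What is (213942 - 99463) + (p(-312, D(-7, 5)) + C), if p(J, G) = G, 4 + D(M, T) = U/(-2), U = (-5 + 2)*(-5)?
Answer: 231165/2 ≈ 1.1558e+5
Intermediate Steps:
U = 15 (U = -3*(-5) = 15)
D(M, T) = -23/2 (D(M, T) = -4 + 15/(-2) = -4 + 15*(-1/2) = -4 - 15/2 = -23/2)
C = 1115 (C = -46 + 1161 = 1115)
(213942 - 99463) + (p(-312, D(-7, 5)) + C) = (213942 - 99463) + (-23/2 + 1115) = 114479 + 2207/2 = 231165/2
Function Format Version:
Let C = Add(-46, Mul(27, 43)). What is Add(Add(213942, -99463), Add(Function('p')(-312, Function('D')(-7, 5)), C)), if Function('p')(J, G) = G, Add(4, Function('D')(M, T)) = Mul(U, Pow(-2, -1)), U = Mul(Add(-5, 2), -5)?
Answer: Rational(231165, 2) ≈ 1.1558e+5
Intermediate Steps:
U = 15 (U = Mul(-3, -5) = 15)
Function('D')(M, T) = Rational(-23, 2) (Function('D')(M, T) = Add(-4, Mul(15, Pow(-2, -1))) = Add(-4, Mul(15, Rational(-1, 2))) = Add(-4, Rational(-15, 2)) = Rational(-23, 2))
C = 1115 (C = Add(-46, 1161) = 1115)
Add(Add(213942, -99463), Add(Function('p')(-312, Function('D')(-7, 5)), C)) = Add(Add(213942, -99463), Add(Rational(-23, 2), 1115)) = Add(114479, Rational(2207, 2)) = Rational(231165, 2)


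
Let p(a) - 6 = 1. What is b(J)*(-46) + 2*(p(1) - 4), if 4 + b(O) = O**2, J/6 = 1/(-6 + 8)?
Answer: -224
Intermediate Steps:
p(a) = 7 (p(a) = 6 + 1 = 7)
J = 3 (J = 6/(-6 + 8) = 6/2 = 6*(1/2) = 3)
b(O) = -4 + O**2
b(J)*(-46) + 2*(p(1) - 4) = (-4 + 3**2)*(-46) + 2*(7 - 4) = (-4 + 9)*(-46) + 2*3 = 5*(-46) + 6 = -230 + 6 = -224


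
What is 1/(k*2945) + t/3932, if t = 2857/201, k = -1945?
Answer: 16364177093/4527041454300 ≈ 0.0036148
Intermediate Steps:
t = 2857/201 (t = 2857*(1/201) = 2857/201 ≈ 14.214)
1/(k*2945) + t/3932 = 1/(-1945*2945) + (2857/201)/3932 = -1/1945*1/2945 + (2857/201)*(1/3932) = -1/5728025 + 2857/790332 = 16364177093/4527041454300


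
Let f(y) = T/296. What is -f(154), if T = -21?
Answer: 21/296 ≈ 0.070946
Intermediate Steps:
f(y) = -21/296
-f(154) = -1*(-21/296) = 21/296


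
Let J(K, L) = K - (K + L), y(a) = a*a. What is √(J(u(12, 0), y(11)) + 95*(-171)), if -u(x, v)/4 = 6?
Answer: 7*I*√334 ≈ 127.93*I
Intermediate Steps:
y(a) = a²
u(x, v) = -24 (u(x, v) = -4*6 = -24)
J(K, L) = -L (J(K, L) = K + (-K - L) = -L)
√(J(u(12, 0), y(11)) + 95*(-171)) = √(-1*11² + 95*(-171)) = √(-1*121 - 16245) = √(-121 - 16245) = √(-16366) = 7*I*√334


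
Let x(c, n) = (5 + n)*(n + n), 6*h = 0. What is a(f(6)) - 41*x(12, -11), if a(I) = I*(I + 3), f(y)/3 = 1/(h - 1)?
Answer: -5412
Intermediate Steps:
h = 0 (h = (1/6)*0 = 0)
x(c, n) = 2*n*(5 + n) (x(c, n) = (5 + n)*(2*n) = 2*n*(5 + n))
f(y) = -3 (f(y) = 3/(0 - 1) = 3/(-1) = 3*(-1) = -3)
a(I) = I*(3 + I)
a(f(6)) - 41*x(12, -11) = -3*(3 - 3) - 82*(-11)*(5 - 11) = -3*0 - 82*(-11)*(-6) = 0 - 41*132 = 0 - 5412 = -5412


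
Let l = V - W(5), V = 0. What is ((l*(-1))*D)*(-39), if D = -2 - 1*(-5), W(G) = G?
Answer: -585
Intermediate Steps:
D = 3 (D = -2 + 5 = 3)
l = -5 (l = 0 - 1*5 = 0 - 5 = -5)
((l*(-1))*D)*(-39) = (-5*(-1)*3)*(-39) = (5*3)*(-39) = 15*(-39) = -585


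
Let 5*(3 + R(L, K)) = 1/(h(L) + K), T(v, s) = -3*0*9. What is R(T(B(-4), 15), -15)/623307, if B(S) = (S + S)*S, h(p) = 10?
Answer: -76/15582675 ≈ -4.8772e-6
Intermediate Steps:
B(S) = 2*S² (B(S) = (2*S)*S = 2*S²)
T(v, s) = 0 (T(v, s) = 0*9 = 0)
R(L, K) = -3 + 1/(5*(10 + K))
R(T(B(-4), 15), -15)/623307 = ((-149 - 15*(-15))/(5*(10 - 15)))/623307 = ((⅕)*(-149 + 225)/(-5))*(1/623307) = ((⅕)*(-⅕)*76)*(1/623307) = -76/25*1/623307 = -76/15582675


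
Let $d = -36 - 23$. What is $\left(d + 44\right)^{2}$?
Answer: $225$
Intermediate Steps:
$d = -59$
$\left(d + 44\right)^{2} = \left(-59 + 44\right)^{2} = \left(-15\right)^{2} = 225$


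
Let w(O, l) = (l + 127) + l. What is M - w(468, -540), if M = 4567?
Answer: 5520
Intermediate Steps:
w(O, l) = 127 + 2*l (w(O, l) = (127 + l) + l = 127 + 2*l)
M - w(468, -540) = 4567 - (127 + 2*(-540)) = 4567 - (127 - 1080) = 4567 - 1*(-953) = 4567 + 953 = 5520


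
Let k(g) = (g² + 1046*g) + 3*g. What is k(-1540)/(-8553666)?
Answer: -34370/388803 ≈ -0.088400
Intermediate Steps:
k(g) = g² + 1049*g
k(-1540)/(-8553666) = -1540*(1049 - 1540)/(-8553666) = -1540*(-491)*(-1/8553666) = 756140*(-1/8553666) = -34370/388803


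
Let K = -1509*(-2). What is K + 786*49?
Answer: 41532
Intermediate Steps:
K = 3018
K + 786*49 = 3018 + 786*49 = 3018 + 38514 = 41532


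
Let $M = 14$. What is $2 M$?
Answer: $28$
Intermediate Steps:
$2 M = 2 \cdot 14 = 28$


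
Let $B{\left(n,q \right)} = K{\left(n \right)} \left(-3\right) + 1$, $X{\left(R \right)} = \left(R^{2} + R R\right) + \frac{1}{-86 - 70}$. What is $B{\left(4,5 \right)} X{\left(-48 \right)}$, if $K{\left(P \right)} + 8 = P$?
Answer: $\frac{718847}{12} \approx 59904.0$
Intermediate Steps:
$K{\left(P \right)} = -8 + P$
$X{\left(R \right)} = - \frac{1}{156} + 2 R^{2}$ ($X{\left(R \right)} = \left(R^{2} + R^{2}\right) + \frac{1}{-156} = 2 R^{2} - \frac{1}{156} = - \frac{1}{156} + 2 R^{2}$)
$B{\left(n,q \right)} = 25 - 3 n$ ($B{\left(n,q \right)} = \left(-8 + n\right) \left(-3\right) + 1 = \left(24 - 3 n\right) + 1 = 25 - 3 n$)
$B{\left(4,5 \right)} X{\left(-48 \right)} = \left(25 - 12\right) \left(- \frac{1}{156} + 2 \left(-48\right)^{2}\right) = \left(25 - 12\right) \left(- \frac{1}{156} + 2 \cdot 2304\right) = 13 \left(- \frac{1}{156} + 4608\right) = 13 \cdot \frac{718847}{156} = \frac{718847}{12}$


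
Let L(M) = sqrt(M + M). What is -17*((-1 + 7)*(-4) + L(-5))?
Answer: 408 - 17*I*sqrt(10) ≈ 408.0 - 53.759*I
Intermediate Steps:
L(M) = sqrt(2)*sqrt(M) (L(M) = sqrt(2*M) = sqrt(2)*sqrt(M))
-17*((-1 + 7)*(-4) + L(-5)) = -17*((-1 + 7)*(-4) + sqrt(2)*sqrt(-5)) = -17*(6*(-4) + sqrt(2)*(I*sqrt(5))) = -17*(-24 + I*sqrt(10)) = 408 - 17*I*sqrt(10)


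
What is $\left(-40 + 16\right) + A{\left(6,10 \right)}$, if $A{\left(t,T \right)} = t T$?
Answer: $36$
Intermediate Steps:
$A{\left(t,T \right)} = T t$
$\left(-40 + 16\right) + A{\left(6,10 \right)} = \left(-40 + 16\right) + 10 \cdot 6 = -24 + 60 = 36$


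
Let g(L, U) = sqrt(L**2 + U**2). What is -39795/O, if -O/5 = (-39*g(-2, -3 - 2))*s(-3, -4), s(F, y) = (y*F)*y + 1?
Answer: 2653*sqrt(29)/17719 ≈ 0.80630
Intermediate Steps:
s(F, y) = 1 + F*y**2 (s(F, y) = (F*y)*y + 1 = F*y**2 + 1 = 1 + F*y**2)
O = -9165*sqrt(29) (O = -5*(-39*sqrt((-2)**2 + (-3 - 2)**2))*(1 - 3*(-4)**2) = -5*(-39*sqrt(4 + (-5)**2))*(1 - 3*16) = -5*(-39*sqrt(4 + 25))*(1 - 48) = -5*(-39*sqrt(29))*(-47) = -9165*sqrt(29) ≈ -49355.)
-39795/O = -39795*(-sqrt(29)/265785) = -(-2653)*sqrt(29)/17719 = 2653*sqrt(29)/17719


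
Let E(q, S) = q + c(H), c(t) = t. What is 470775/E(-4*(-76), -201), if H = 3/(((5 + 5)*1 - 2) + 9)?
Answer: 8003175/5171 ≈ 1547.7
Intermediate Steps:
H = 3/17 (H = 3/((10*1 - 2) + 9) = 3/((10 - 2) + 9) = 3/(8 + 9) = 3/17 ≈ 0.17647)
E(q, S) = 3/17 + q (E(q, S) = q + 3/17 = 3/17 + q)
470775/E(-4*(-76), -201) = 470775/(3/17 - 4*(-76)) = 470775/(3/17 + 304) = 470775/(5171/17) = 470775*(17/5171) = 8003175/5171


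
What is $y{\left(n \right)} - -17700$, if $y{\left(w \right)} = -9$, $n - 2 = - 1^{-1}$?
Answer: $17691$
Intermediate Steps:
$n = 1$ ($n = 2 - 1^{-1} = 2 - 1 = 1$)
$y{\left(n \right)} - -17700 = -9 - -17700 = -9 + 17700 = 17691$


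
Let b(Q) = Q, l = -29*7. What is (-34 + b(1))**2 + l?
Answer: 886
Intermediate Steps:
l = -203
(-34 + b(1))**2 + l = (-34 + 1)**2 - 203 = (-33)**2 - 203 = 1089 - 203 = 886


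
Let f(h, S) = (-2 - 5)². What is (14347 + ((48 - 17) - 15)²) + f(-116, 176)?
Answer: 14652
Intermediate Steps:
f(h, S) = 49 (f(h, S) = (-7)² = 49)
(14347 + ((48 - 17) - 15)²) + f(-116, 176) = (14347 + ((48 - 17) - 15)²) + 49 = (14347 + (31 - 15)²) + 49 = (14347 + 16²) + 49 = (14347 + 256) + 49 = 14603 + 49 = 14652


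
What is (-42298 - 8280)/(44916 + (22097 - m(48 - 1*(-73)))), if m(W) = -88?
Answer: -50578/67101 ≈ -0.75376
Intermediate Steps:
(-42298 - 8280)/(44916 + (22097 - m(48 - 1*(-73)))) = (-42298 - 8280)/(44916 + (22097 - 1*(-88))) = -50578/(44916 + (22097 + 88)) = -50578/(44916 + 22185) = -50578/67101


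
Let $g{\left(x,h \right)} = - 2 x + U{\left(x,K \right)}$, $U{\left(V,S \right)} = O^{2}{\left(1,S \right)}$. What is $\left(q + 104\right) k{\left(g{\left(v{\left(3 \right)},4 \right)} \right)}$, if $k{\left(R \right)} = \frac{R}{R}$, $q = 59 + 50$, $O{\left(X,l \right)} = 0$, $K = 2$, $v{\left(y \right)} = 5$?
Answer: $213$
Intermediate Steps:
$U{\left(V,S \right)} = 0$ ($U{\left(V,S \right)} = 0^{2} = 0$)
$q = 109$
$g{\left(x,h \right)} = - 2 x$ ($g{\left(x,h \right)} = - 2 x + 0 = - 2 x$)
$k{\left(R \right)} = 1$
$\left(q + 104\right) k{\left(g{\left(v{\left(3 \right)},4 \right)} \right)} = \left(109 + 104\right) 1 = 213 \cdot 1 = 213$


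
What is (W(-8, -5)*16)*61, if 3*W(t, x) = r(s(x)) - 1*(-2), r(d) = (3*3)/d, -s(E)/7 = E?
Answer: 77104/105 ≈ 734.32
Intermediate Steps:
s(E) = -7*E
r(d) = 9/d
W(t, x) = ⅔ - 3/(7*x) (W(t, x) = (9/((-7*x)) - 1*(-2))/3 = (9*(-1/(7*x)) + 2)/3 = (-9/(7*x) + 2)/3 = (2 - 9/(7*x))/3 = ⅔ - 3/(7*x))
(W(-8, -5)*16)*61 = (((1/21)*(-9 + 14*(-5))/(-5))*16)*61 = (((1/21)*(-⅕)*(-9 - 70))*16)*61 = (((1/21)*(-⅕)*(-79))*16)*61 = ((79/105)*16)*61 = (1264/105)*61 = 77104/105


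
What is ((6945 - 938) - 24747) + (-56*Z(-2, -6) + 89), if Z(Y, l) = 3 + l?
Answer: -18483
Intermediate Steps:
((6945 - 938) - 24747) + (-56*Z(-2, -6) + 89) = ((6945 - 938) - 24747) + (-56*(3 - 6) + 89) = (6007 - 24747) + (-56*(-3) + 89) = -18740 + (168 + 89) = -18740 + 257 = -18483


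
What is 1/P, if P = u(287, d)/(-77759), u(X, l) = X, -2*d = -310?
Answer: -77759/287 ≈ -270.94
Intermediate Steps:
d = 155 (d = -1/2*(-310) = 155)
P = -287/77759 (P = 287/(-77759) = 287*(-1/77759) = -287/77759 ≈ -0.0036909)
1/P = 1/(-287/77759) = -77759/287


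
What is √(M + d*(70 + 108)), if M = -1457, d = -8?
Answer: I*√2881 ≈ 53.675*I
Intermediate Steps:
√(M + d*(70 + 108)) = √(-1457 - 8*(70 + 108)) = √(-1457 - 8*178) = √(-1457 - 1424) = √(-2881) = I*√2881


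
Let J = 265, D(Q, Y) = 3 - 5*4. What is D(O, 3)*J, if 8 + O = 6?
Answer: -4505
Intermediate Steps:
O = -2 (O = -8 + 6 = -2)
D(Q, Y) = -17 (D(Q, Y) = 3 - 20 = -17)
D(O, 3)*J = -17*265 = -4505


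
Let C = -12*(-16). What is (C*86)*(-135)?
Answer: -2229120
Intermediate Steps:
C = 192
(C*86)*(-135) = (192*86)*(-135) = 16512*(-135) = -2229120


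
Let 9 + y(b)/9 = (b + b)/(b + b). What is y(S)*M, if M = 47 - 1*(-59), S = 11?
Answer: -7632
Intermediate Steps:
M = 106 (M = 47 + 59 = 106)
y(b) = -72 (y(b) = -81 + 9*((b + b)/(b + b)) = -81 + 9*((2*b)/((2*b))) = -81 + 9*((2*b)*(1/(2*b))) = -81 + 9*1 = -81 + 9 = -72)
y(S)*M = -72*106 = -7632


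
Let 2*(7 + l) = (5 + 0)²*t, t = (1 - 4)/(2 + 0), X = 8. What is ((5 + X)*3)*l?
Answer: -4017/4 ≈ -1004.3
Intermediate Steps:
t = -3/2 ≈ -1.5000
l = -103/4 (l = -7 + ((5 + 0)²*(-3/2))/2 = -7 + (5²*(-3/2))/2 = -7 + (25*(-3/2))/2 = -7 + (½)*(-75/2) = -7 - 75/4 = -103/4 ≈ -25.750)
((5 + X)*3)*l = ((5 + 8)*3)*(-103/4) = (13*3)*(-103/4) = 39*(-103/4) = -4017/4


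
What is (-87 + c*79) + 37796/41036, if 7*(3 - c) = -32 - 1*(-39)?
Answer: 737838/10259 ≈ 71.921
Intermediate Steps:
c = 2 (c = 3 - (-32 - 1*(-39))/7 = 3 - (-32 + 39)/7 = 3 - ⅐*7 = 3 - 1 = 2)
(-87 + c*79) + 37796/41036 = (-87 + 2*79) + 37796/41036 = (-87 + 158) + 37796*(1/41036) = 71 + 9449/10259 = 737838/10259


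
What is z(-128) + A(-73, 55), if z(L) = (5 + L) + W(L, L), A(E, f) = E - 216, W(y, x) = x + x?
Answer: -668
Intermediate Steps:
W(y, x) = 2*x
A(E, f) = -216 + E
z(L) = 5 + 3*L (z(L) = (5 + L) + 2*L = 5 + 3*L)
z(-128) + A(-73, 55) = (5 + 3*(-128)) + (-216 - 73) = (5 - 384) - 289 = -379 - 289 = -668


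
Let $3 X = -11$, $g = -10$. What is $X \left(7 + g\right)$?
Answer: $11$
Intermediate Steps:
$X = - \frac{11}{3}$ ($X = \frac{1}{3} \left(-11\right) = - \frac{11}{3} \approx -3.6667$)
$X \left(7 + g\right) = - \frac{11 \left(7 - 10\right)}{3} = \left(- \frac{11}{3}\right) \left(-3\right) = 11$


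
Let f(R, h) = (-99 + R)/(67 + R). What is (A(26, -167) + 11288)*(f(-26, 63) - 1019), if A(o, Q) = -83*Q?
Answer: -1053843696/41 ≈ -2.5703e+7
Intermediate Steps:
f(R, h) = (-99 + R)/(67 + R)
(A(26, -167) + 11288)*(f(-26, 63) - 1019) = (-83*(-167) + 11288)*((-99 - 26)/(67 - 26) - 1019) = (13861 + 11288)*(-125/41 - 1019) = 25149*((1/41)*(-125) - 1019) = 25149*(-125/41 - 1019) = 25149*(-41904/41) = -1053843696/41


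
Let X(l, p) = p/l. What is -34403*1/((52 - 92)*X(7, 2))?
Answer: 240821/80 ≈ 3010.3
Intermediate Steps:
-34403*1/((52 - 92)*X(7, 2)) = -34403*7/(2*(52 - 92)) = -34403/((2*(1/7))*(-40)) = -34403/((2/7)*(-40)) = -34403/(-80/7) = -34403*(-7/80) = 240821/80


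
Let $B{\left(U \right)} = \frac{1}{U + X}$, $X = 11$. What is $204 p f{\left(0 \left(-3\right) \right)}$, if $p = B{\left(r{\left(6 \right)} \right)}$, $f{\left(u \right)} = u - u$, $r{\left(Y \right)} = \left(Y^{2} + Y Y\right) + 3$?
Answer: $0$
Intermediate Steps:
$r{\left(Y \right)} = 3 + 2 Y^{2}$ ($r{\left(Y \right)} = \left(Y^{2} + Y^{2}\right) + 3 = 2 Y^{2} + 3 = 3 + 2 Y^{2}$)
$B{\left(U \right)} = \frac{1}{11 + U}$ ($B{\left(U \right)} = \frac{1}{U + 11} = \frac{1}{11 + U}$)
$f{\left(u \right)} = 0$
$p = \frac{1}{86}$ ($p = \frac{1}{11 + \left(3 + 2 \cdot 6^{2}\right)} = \frac{1}{11 + \left(3 + 2 \cdot 36\right)} = \frac{1}{11 + \left(3 + 72\right)} = \frac{1}{11 + 75} = \frac{1}{86} \approx 0.011628$)
$204 p f{\left(0 \left(-3\right) \right)} = 204 \cdot \frac{1}{86} \cdot 0 = \frac{102}{43} \cdot 0 = 0$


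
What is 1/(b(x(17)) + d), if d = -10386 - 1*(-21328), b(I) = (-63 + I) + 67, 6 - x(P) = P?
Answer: 1/10935 ≈ 9.1449e-5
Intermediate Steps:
x(P) = 6 - P
b(I) = 4 + I
d = 10942 (d = -10386 + 21328 = 10942)
1/(b(x(17)) + d) = 1/((4 + (6 - 1*17)) + 10942) = 1/((4 + (6 - 17)) + 10942) = 1/((4 - 11) + 10942) = 1/(-7 + 10942) = 1/10935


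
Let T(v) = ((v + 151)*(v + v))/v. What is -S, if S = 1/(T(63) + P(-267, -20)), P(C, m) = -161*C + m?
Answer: -1/43395 ≈ -2.3044e-5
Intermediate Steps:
P(C, m) = m - 161*C
T(v) = 302 + 2*v (T(v) = ((151 + v)*(2*v))/v = (2*v*(151 + v))/v = 302 + 2*v)
S = 1/43395 (S = 1/((302 + 2*63) + (-20 - 161*(-267))) = 1/((302 + 126) + (-20 + 42987)) = 1/(428 + 42967) = 1/43395 ≈ 2.3044e-5)
-S = -1*1/43395 = -1/43395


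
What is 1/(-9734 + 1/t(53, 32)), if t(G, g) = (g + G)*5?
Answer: -425/4136949 ≈ -0.00010273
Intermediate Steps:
t(G, g) = 5*G + 5*g (t(G, g) = (G + g)*5 = 5*G + 5*g)
1/(-9734 + 1/t(53, 32)) = 1/(-9734 + 1/(5*53 + 5*32)) = 1/(-9734 + 1/(265 + 160)) = 1/(-9734 + 1/425) = 1/(-4136949/425) = -425/4136949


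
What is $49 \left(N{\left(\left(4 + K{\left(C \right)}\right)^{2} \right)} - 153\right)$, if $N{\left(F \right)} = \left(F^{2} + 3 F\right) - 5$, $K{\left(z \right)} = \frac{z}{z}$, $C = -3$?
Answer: $26558$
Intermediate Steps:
$K{\left(z \right)} = 1$
$N{\left(F \right)} = -5 + F^{2} + 3 F$
$49 \left(N{\left(\left(4 + K{\left(C \right)}\right)^{2} \right)} - 153\right) = 49 \left(\left(-5 + \left(\left(4 + 1\right)^{2}\right)^{2} + 3 \left(4 + 1\right)^{2}\right) - 153\right) = 49 \left(\left(-5 + \left(5^{2}\right)^{2} + 3 \cdot 5^{2}\right) - 153\right) = 49 \left(\left(-5 + 25^{2} + 3 \cdot 25\right) - 153\right) = 49 \left(\left(-5 + 625 + 75\right) - 153\right) = 49 \left(695 - 153\right) = 49 \cdot 542 = 26558$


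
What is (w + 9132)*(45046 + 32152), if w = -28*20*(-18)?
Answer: 1483127976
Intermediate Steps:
w = 10080 (w = -560*(-18) = 10080)
(w + 9132)*(45046 + 32152) = (10080 + 9132)*(45046 + 32152) = 19212*77198 = 1483127976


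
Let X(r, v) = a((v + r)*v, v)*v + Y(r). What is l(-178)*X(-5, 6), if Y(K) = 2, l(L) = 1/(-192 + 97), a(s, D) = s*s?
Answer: -218/95 ≈ -2.2947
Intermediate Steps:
a(s, D) = s²
l(L) = -1/95 (l(L) = 1/(-95) = -1/95)
X(r, v) = 2 + v³*(r + v)² (X(r, v) = ((v + r)*v)²*v + 2 = ((r + v)*v)²*v + 2 = (v*(r + v))²*v + 2 = (v²*(r + v)²)*v + 2 = v³*(r + v)² + 2 = 2 + v³*(r + v)²)
l(-178)*X(-5, 6) = -(2 + 6³*(-5 + 6)²)/95 = -(2 + 216*1²)/95 = -(2 + 216*1)/95 = -(2 + 216)/95 = -1/95*218 = -218/95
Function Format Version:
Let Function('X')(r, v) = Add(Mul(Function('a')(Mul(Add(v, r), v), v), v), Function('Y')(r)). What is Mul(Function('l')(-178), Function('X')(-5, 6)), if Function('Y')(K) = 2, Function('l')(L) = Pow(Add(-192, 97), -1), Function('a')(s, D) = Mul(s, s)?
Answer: Rational(-218, 95) ≈ -2.2947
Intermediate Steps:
Function('a')(s, D) = Pow(s, 2)
Function('l')(L) = Rational(-1, 95) (Function('l')(L) = Pow(-95, -1) = Rational(-1, 95))
Function('X')(r, v) = Add(2, Mul(Pow(v, 3), Pow(Add(r, v), 2))) (Function('X')(r, v) = Add(Mul(Pow(Mul(Add(v, r), v), 2), v), 2) = Add(Mul(Pow(Mul(Add(r, v), v), 2), v), 2) = Add(Mul(Pow(Mul(v, Add(r, v)), 2), v), 2) = Add(Mul(Mul(Pow(v, 2), Pow(Add(r, v), 2)), v), 2) = Add(Mul(Pow(v, 3), Pow(Add(r, v), 2)), 2) = Add(2, Mul(Pow(v, 3), Pow(Add(r, v), 2))))
Mul(Function('l')(-178), Function('X')(-5, 6)) = Mul(Rational(-1, 95), Add(2, Mul(Pow(6, 3), Pow(Add(-5, 6), 2)))) = Mul(Rational(-1, 95), Add(2, Mul(216, Pow(1, 2)))) = Mul(Rational(-1, 95), Add(2, Mul(216, 1))) = Mul(Rational(-1, 95), Add(2, 216)) = Mul(Rational(-1, 95), 218) = Rational(-218, 95)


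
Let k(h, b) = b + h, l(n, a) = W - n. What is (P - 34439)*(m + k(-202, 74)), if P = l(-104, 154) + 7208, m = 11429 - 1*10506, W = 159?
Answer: -21439560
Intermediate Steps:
l(n, a) = 159 - n
m = 923 (m = 11429 - 10506 = 923)
P = 7471 (P = (159 - 1*(-104)) + 7208 = (159 + 104) + 7208 = 263 + 7208 = 7471)
(P - 34439)*(m + k(-202, 74)) = (7471 - 34439)*(923 + (74 - 202)) = -26968*(923 - 128) = -26968*795 = -21439560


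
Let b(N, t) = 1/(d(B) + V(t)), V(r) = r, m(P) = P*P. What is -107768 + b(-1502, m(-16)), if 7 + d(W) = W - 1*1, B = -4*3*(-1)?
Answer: -28019679/260 ≈ -1.0777e+5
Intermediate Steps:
m(P) = P²
B = 12 (B = -12*(-1) = 12)
d(W) = -8 + W (d(W) = -7 + (W - 1*1) = -7 + (W - 1) = -7 + (-1 + W) = -8 + W)
b(N, t) = 1/(4 + t) (b(N, t) = 1/((-8 + 12) + t) = 1/(4 + t))
-107768 + b(-1502, m(-16)) = -107768 + 1/(4 + (-16)²) = -107768 + 1/(4 + 256) = -107768 + 1/260 = -28019679/260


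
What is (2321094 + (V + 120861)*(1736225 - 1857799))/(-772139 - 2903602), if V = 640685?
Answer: 92581872310/3675741 ≈ 25187.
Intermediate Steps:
(2321094 + (V + 120861)*(1736225 - 1857799))/(-772139 - 2903602) = (2321094 + (640685 + 120861)*(1736225 - 1857799))/(-772139 - 2903602) = (2321094 + 761546*(-121574))/(-3675741) = (2321094 - 92584193404)*(-1/3675741) = -92581872310*(-1/3675741) = 92581872310/3675741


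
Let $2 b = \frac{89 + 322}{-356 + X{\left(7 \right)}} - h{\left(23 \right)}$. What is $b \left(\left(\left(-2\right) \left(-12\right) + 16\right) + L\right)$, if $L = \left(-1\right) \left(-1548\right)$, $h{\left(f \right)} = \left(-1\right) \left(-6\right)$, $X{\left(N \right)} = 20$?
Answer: $- \frac{321173}{56} \approx -5735.2$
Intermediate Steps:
$h{\left(f \right)} = 6$
$L = 1548$
$b = - \frac{809}{224}$ ($b = \frac{\frac{89 + 322}{-356 + 20} - 6}{2} = \frac{\frac{411}{-336} - 6}{2} = \frac{411 \left(- \frac{1}{336}\right) - 6}{2} = \frac{- \frac{137}{112} - 6}{2} = \frac{1}{2} \left(- \frac{809}{112}\right) = - \frac{809}{224} \approx -3.6116$)
$b \left(\left(\left(-2\right) \left(-12\right) + 16\right) + L\right) = - \frac{809 \left(\left(\left(-2\right) \left(-12\right) + 16\right) + 1548\right)}{224} = - \frac{809 \left(\left(24 + 16\right) + 1548\right)}{224} = - \frac{809 \left(40 + 1548\right)}{224} = \left(- \frac{809}{224}\right) 1588 = - \frac{321173}{56}$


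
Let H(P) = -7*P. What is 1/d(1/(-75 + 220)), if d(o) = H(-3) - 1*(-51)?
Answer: 1/72 ≈ 0.013889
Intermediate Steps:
d(o) = 72 (d(o) = -7*(-3) - 1*(-51) = 21 + 51 = 72)
1/d(1/(-75 + 220)) = 1/72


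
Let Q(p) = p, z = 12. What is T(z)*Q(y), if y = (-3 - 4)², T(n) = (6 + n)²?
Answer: 15876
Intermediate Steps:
y = 49 (y = (-7)² = 49)
T(z)*Q(y) = (6 + 12)²*49 = 18²*49 = 324*49 = 15876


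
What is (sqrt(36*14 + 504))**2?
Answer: 1008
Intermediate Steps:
(sqrt(36*14 + 504))**2 = (sqrt(504 + 504))**2 = (sqrt(1008))**2 = (12*sqrt(7))**2 = 1008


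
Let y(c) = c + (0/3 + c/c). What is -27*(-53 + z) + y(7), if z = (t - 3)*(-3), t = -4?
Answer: 872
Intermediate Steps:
z = 21 (z = (-4 - 3)*(-3) = -7*(-3) = 21)
y(c) = 1 + c (y(c) = c + (0*(⅓) + 1) = c + (0 + 1) = c + 1 = 1 + c)
-27*(-53 + z) + y(7) = -27*(-53 + 21) + (1 + 7) = -27*(-32) + 8 = 864 + 8 = 872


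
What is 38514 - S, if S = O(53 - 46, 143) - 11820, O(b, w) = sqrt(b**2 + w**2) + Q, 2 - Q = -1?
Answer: 50331 - sqrt(20498) ≈ 50188.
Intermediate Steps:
Q = 3 (Q = 2 - 1*(-1) = 2 + 1 = 3)
O(b, w) = 3 + sqrt(b**2 + w**2) (O(b, w) = sqrt(b**2 + w**2) + 3 = 3 + sqrt(b**2 + w**2))
S = -11817 + sqrt(20498) (S = (3 + sqrt((53 - 46)**2 + 143**2)) - 11820 = (3 + sqrt(7**2 + 20449)) - 11820 = (3 + sqrt(49 + 20449)) - 11820 = (3 + sqrt(20498)) - 11820 = -11817 + sqrt(20498) ≈ -11674.)
38514 - S = 38514 - (-11817 + sqrt(20498)) = 38514 + (11817 - sqrt(20498)) = 50331 - sqrt(20498)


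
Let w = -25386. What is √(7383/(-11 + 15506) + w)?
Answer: I*√677215322785/5165 ≈ 159.33*I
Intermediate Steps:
√(7383/(-11 + 15506) + w) = √(7383/(-11 + 15506) - 25386) = √(7383/15495 - 25386) = √(7383*(1/15495) - 25386) = √(2461/5165 - 25386) = √(-131116229/5165) = I*√677215322785/5165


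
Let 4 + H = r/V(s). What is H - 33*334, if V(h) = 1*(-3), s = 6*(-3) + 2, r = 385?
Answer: -33463/3 ≈ -11154.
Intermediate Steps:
s = -16 (s = -18 + 2 = -16)
V(h) = -3
H = -397/3 (H = -4 + 385/(-3) = -4 + 385*(-⅓) = -4 - 385/3 = -397/3 ≈ -132.33)
H - 33*334 = -397/3 - 33*334 = -397/3 - 11022 = -33463/3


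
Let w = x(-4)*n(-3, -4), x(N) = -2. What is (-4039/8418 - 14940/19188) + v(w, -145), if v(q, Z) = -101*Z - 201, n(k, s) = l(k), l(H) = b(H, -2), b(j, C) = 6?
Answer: 64801606279/4486794 ≈ 14443.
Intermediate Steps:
l(H) = 6
n(k, s) = 6
w = -12 (w = -2*6 = -12)
v(q, Z) = -201 - 101*Z
(-4039/8418 - 14940/19188) + v(w, -145) = (-4039/8418 - 14940/19188) + (-201 - 101*(-145)) = (-4039*1/8418 - 14940*1/19188) + (-201 + 14645) = (-4039/8418 - 415/533) + 14444 = -5646257/4486794 + 14444 = 64801606279/4486794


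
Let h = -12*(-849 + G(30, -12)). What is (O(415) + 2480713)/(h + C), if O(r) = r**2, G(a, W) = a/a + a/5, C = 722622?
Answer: 1326469/366363 ≈ 3.6206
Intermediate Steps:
G(a, W) = 1 + a/5 (G(a, W) = 1 + a*(1/5) = 1 + a/5)
h = 10104 (h = -12*(-849 + (1 + (1/5)*30)) = -12*(-849 + (1 + 6)) = -12*(-849 + 7) = -12*(-842) = 10104)
(O(415) + 2480713)/(h + C) = (415**2 + 2480713)/(10104 + 722622) = (172225 + 2480713)/732726 = 2652938*(1/732726) = 1326469/366363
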